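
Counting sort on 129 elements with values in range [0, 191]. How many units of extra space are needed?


Output array size: 129 (to store sorted result)
Count array size: 192 (one slot per possible value, range 0 to 191)
Total extra space = 129 + 192 = 321


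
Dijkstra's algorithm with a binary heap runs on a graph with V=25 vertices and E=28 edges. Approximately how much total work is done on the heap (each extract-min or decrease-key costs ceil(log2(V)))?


Dijkstra with a binary heap: each vertex is extracted once, each edge may relax once.
Each heap operation costs O(log V).
V + E = 25 + 28 = 53
ceil(log2(25)) = 5 (since 2^4 = 16 < 25 <= 32 = 2^5)
Total heap work = (V+E) * ceil(log2(V)) = 53 * 5 = 265


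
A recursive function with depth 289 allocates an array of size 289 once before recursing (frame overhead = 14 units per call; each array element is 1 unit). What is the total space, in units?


Array allocation: 289 units (allocated once)
Stack frames: 289 deep * 14 per frame = 4046 units
Total = 289 + 4046 = 4335


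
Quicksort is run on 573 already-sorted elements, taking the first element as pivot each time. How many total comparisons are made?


Sum of comparisons per partition:
572 + 571 + ... + 1 + 0
= 573 * (573 - 1) / 2
= 573 * 572 / 2
= 163878


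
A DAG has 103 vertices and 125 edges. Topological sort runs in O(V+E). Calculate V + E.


V = 103 (vertex processing)
E = 125 (edge processing)
V + E = 103 + 125 = 228


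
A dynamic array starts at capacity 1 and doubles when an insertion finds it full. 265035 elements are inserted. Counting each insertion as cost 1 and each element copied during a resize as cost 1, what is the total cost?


n = 265035
Insertion costs: 265035
Resizes copy 1, 2, 4, ... up to the largest power of 2 that is <= n-1 = 265034, i.e. 262144.
Copy costs = 1 + 2 + 4 + 8 + 16 + 32 + 64 + 128 + 256 + 512 + 1024 + 2048 + 4096 + 8192 + 16384 + 32768 + 65536 + 131072 + 262144 = 524287
Total = 265035 + 524287 = 789322


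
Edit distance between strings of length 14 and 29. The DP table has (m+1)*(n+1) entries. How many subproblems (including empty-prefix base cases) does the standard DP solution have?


The table includes base cases (empty prefixes).
Rows: (m+1) = 15
Columns: (n+1) = 30
Total = 15 * 30 = 450


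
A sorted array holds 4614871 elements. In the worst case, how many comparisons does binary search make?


Halving sequence: 4614871 -> 2307435 -> 1153717 -> 576858 -> 288429 -> 144214 -> 72107 -> 36053 -> 18026 -> 9013 -> 4506 -> 2253 -> 1126 -> 563 -> 281 -> 140 -> 70 -> 35 -> 17 -> 8 -> 4 -> 2 -> 1
Number of halvings = 22
Max comparisons = 22 + 1 = 23


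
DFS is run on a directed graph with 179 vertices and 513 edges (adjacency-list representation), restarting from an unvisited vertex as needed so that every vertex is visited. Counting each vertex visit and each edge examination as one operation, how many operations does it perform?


A full DFS traversal processes each vertex exactly once (push/pop on stack).
Each directed edge is examined once.
V = 179, E = 513
V + E = 692


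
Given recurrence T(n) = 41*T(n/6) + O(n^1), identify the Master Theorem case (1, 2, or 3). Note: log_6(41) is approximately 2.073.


Master Theorem parameters: a=41, b=6, c=1
log_b(a) = 2.073
Compare b^c with a: 6^1 = 6 < 41, so c < log_b(a).
Comparing c=1 vs log_b(a)=2.073:
1 < 2.073 => Case 1
Result: T(n) = O(n^(log_6 41)) ~ O(n^2.073)
Master Theorem case = 1


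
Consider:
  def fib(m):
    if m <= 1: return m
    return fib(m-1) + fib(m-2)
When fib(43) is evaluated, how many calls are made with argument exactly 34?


Let N(m) = number of times fib(m) is called while evaluating fib(43).
N(43) = 1 (the initial call).
N(42) = 1 (only fib(43) calls it).
For 1 <= m <= 41: fib(m) is called by fib(m+1) and fib(m+2), so
  N(m) = N(m+1) + N(m+2).
fib(0) is called only by fib(2), so N(0) = N(2).
Walk down from m=43:
  N(43)=1, N(42)=1, N(41)=2, N(40)=3, N(39)=5, N(38)=8, N(37)=13, N(36)=21, N(35)=34, N(34)=55
N(34) = 55


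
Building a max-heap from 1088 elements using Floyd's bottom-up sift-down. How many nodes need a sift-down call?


In a heap of 1088 elements (0-indexed array):
  Last element index: 1087
  Parent of last element: floor((1087 - 1) / 2) = 543
  Internal nodes: indices 0 to 543
  Count = floor(1088/2) = 544


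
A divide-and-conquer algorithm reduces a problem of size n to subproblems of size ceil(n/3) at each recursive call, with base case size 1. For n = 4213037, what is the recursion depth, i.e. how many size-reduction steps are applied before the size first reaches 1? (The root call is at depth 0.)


Each step divides the size by 3 (rounding up); after k steps the size is ceil(n/3^k), which equals 1 exactly when 3^k >= n.
So the depth is the smallest k with 3^k >= 4213037, i.e. ceil(log_3(4213037)).
3^13 = 1594323 < 4213037 <= 4782969 = 3^14
Recursion depth = 14


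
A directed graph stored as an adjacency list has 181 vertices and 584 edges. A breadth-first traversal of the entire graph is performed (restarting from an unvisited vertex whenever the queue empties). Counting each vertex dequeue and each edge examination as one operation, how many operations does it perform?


A full BFS traversal dequeues each vertex once and examines each edge once.
Vertex visits: 181
Edge visits: 584
V + E = 181 + 584 = 765


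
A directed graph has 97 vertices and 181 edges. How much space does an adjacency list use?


Adjacency list: one list head per vertex + one entry per edge
Vertex heads: 97
Edge entries: 181
Total = 97 + 181 = 278


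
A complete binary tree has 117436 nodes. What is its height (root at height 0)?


In a complete binary tree, level k holds nodes 2^k .. 2^(k+1)-1 (1-indexed).
Height = floor(log2(n)) = floor(log2(117436)) = 16
Check: 2^16 = 65536 <= 117436 < 131072 = 2^17


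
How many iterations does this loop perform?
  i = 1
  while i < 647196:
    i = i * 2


The loop variable doubles each iteration:
i = 1 -> 2 -> 4 -> 8 -> 16 -> 32 -> 64 -> 128 -> 256 -> 512 -> 1024 -> 2048 -> 4096 -> 8192 -> 16384 -> 32768 -> 65536 -> 131072 -> 262144 -> 524288 -> 1048576 (stop, 1048576 >= 647196)
Number of doublings = ceil(log2(647196)) = 20


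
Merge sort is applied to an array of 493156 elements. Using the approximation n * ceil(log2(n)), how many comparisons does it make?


Merge sort divides the array into halves recursively.
Number of levels = ceil(log2(493156)) = 19
At each level, approximately n = 493156 comparisons are needed for merging.
Total comparisons ~ n * ceil(log2(n)) = 493156 * 19 = 9369964


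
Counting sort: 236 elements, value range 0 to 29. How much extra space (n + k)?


n = 236 (output array)
k = 30 (count array for 30 distinct values)
Extra space = 236 + 30 = 266


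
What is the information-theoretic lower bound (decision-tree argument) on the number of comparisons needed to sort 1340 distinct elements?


A binary decision tree of height h has at most 2^h leaves and needs at least n! of them, so h >= ceil(log2(n!)).
1340! is far too large to multiply out, so use Stirling's series:
  ln(n!) ~ n ln n - n + (1/2) ln(2 pi n) + 1/(12n)  (error below 1/(360 n^3), negligible here)
  ln(1340) = 7.2004249
  n ln n = 1340 * 7.2004249 = 9648.5694
  (1/2) ln(2 pi * 1340) = (1/2) ln(8419.4683) = 4.5192
  1/(12*1340) = 0.0001
  ln(1340!) ~ 9648.5694 - 1340 + 4.5192 + 0.0001 = 8313.0887
Convert to base 2: log2(1340!) = 8313.0887 / ln 2 = 8313.0887 / 0.69314718 = 11993.2519
ceil(11993.2519) = 11994


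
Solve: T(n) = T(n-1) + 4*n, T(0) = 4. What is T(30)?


Expanding the recurrence:
T(30) = T(29) + 4*30
       = T(28) + 4*29 + 4*30
       ...
       = T(0) + 4*(1 + 2 + ... + 30)
       = 4 + 4 * 30*31/2
       = 4 + 4 * 465
       = 4 + 1860 = 1864


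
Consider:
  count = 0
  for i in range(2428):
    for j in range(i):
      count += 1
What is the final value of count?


For each i, the inner loop runs i times:
  i=0: inner runs 0 times
  i=1: inner runs 1 time
  i=2: inner runs 2 times
  i=3: inner runs 3 times
  i=4: inner runs 4 times
  i=5: inner runs 5 times
  i=6: inner runs 6 times
  i=7: inner runs 7 times
  ...
Total = 0 + 1 + 2 + ... + 2427 = 2428*(2428-1)/2 = 2946378


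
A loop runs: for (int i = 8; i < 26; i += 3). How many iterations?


Loop starts at i = 8, increments by 3, stops when i >= 26.
Number of iterations = ceil((26 - 8) / 3)
= ceil(18 / 3)
= 6


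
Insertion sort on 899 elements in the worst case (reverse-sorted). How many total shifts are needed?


In the worst case (reverse-sorted), each element shifts past all previous:
  Element 1: 1 shifts
  Element 2: 2 shifts
  Element 3: 3 shifts
  Element 4: 4 shifts
  Element 5: 5 shifts
  ...
  Element 898: 898 shifts
Total = 1 + 2 + ... + 898
= 899*(899-1)/2 = 403651


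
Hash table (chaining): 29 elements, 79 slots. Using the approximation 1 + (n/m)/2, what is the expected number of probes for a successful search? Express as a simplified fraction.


Computing expected probes:
alpha = 29/79
= 1 + alpha/2
= 1 + 29/(2*79)
= (2*79 + 29) / (2*79)
= 187/158


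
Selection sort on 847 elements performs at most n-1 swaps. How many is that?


Each of the 846 passes places one element in its final position.
Pass 1: swap minimum into position 0
Pass 2: swap minimum of remaining into position 1
...
Pass 846: last two elements, one swap
Maximum swaps = 847 - 1 = 846


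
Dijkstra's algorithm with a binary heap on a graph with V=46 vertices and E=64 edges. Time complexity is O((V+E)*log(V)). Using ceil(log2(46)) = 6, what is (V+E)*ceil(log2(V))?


Dijkstra with a binary heap: each vertex is extracted once, each edge may relax once.
Each heap operation costs O(log V).
V + E = 46 + 64 = 110
ceil(log2(46)) = 6 (since 2^5 = 32 < 46 <= 64 = 2^6)
Total heap work = (V+E) * ceil(log2(V)) = 110 * 6 = 660


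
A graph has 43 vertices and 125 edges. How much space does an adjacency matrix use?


Adjacency matrix: V x V grid of entries
Space = V^2 = 43^2 = 43 * 43 = 1849


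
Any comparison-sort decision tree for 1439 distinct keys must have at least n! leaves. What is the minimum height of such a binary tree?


A binary decision tree of height h has at most 2^h leaves and needs at least n! of them, so h >= ceil(log2(n!)).
1439! is far too large to multiply out, so use Stirling's series:
  ln(n!) ~ n ln n - n + (1/2) ln(2 pi n) + 1/(12n)  (error below 1/(360 n^3), negligible here)
  ln(1439) = 7.2717037
  n ln n = 1439 * 7.2717037 = 10463.9816
  (1/2) ln(2 pi * 1439) = (1/2) ln(9041.5037) = 4.5548
  1/(12*1439) = 0.0001
  ln(1439!) ~ 10463.9816 - 1439 + 4.5548 + 0.0001 = 9029.5365
Convert to base 2: log2(1439!) = 9029.5365 / ln 2 = 9029.5365 / 0.69314718 = 13026.8675
ceil(13026.8675) = 13027


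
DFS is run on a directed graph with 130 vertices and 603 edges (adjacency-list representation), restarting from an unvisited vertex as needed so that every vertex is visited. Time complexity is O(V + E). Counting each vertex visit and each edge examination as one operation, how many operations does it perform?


A full DFS traversal processes each vertex exactly once (push/pop on stack).
Each directed edge is examined once.
V = 130, E = 603
V + E = 733


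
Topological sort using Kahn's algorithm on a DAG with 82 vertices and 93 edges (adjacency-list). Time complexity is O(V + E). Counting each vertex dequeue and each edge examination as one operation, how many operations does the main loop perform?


Kahn's algorithm:
  1. Compute in-degrees: O(V + E)
  2. Process queue: each vertex dequeued once (O(V))
     each edge examined once (O(E))
Total = V + E = 82 + 93 = 175


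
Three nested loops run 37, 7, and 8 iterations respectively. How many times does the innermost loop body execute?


Loop 1 (outermost): 37 iterations
Loop 2 (middle): 7 iterations per outer
Loop 3 (innermost): 8 iterations per middle
Total = 37 * 7 * 8 = 2072


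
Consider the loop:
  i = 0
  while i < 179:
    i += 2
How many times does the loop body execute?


Starting at i = 0, each iteration adds 2.
Iterations until i >= 179:
  Iteration 1: i = 0 -> i = 2
  Iteration 2: i = 2 -> i = 4
  Iteration 3: i = 4 -> i = 6
  Iteration 4: i = 6 -> i = 8
  Iteration 5: i = 8 -> i = 10
  Iteration 6: i = 10 -> i = 12
  Iteration 7: i = 12 -> i = 14
  Iteration 8: i = 14 -> i = 16
  ... continuing ...
Total iterations = ceil(179/2) = 90


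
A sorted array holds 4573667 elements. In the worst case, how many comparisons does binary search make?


Halving sequence: 4573667 -> 2286833 -> 1143416 -> 571708 -> 285854 -> 142927 -> 71463 -> 35731 -> 17865 -> 8932 -> 4466 -> 2233 -> 1116 -> 558 -> 279 -> 139 -> 69 -> 34 -> 17 -> 8 -> 4 -> 2 -> 1
Number of halvings = 22
Max comparisons = 22 + 1 = 23


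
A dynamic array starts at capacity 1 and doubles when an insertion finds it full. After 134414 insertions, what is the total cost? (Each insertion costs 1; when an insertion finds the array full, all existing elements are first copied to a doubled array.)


Insertion cost: 134414 (one per element)
Resizes occur just before inserting elements 2, 3, 5, 9, ...
Elements copied at each resize: 1 + 2 + 4 + 8 + 16 + 32 + 64 + 128 + 256 + 512 + 1024 + 2048 + 4096 + 8192 + 16384 + 32768 + 65536 + 131072
Sum of copies = 262143 (geometric series: 2^k - 1)
Total = 134414 + 262143 = 396557


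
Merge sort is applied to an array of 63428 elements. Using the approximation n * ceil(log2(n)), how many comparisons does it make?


Merge sort divides the array into halves recursively.
Number of levels = ceil(log2(63428)) = 16
At each level, approximately n = 63428 comparisons are needed for merging.
Total comparisons ~ n * ceil(log2(n)) = 63428 * 16 = 1014848


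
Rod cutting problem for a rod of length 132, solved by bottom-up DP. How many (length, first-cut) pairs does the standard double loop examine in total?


For each subproblem length i = 1..132, the inner loop considers i possible first cuts.
Total = 1 + 2 + ... + 132
= 132*(132+1)/2
= 132*133/2 = 8778


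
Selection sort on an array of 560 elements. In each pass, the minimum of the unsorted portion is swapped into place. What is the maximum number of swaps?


Selection sort performs one swap per pass:
  Pass 1: find min in positions 0 to 559, swap with position 0
  Pass 2: find min in positions 1 to 559, swap with position 1
  Pass 3: find min in positions 2 to 559, swap with position 2
  Pass 4: find min in positions 3 to 559, swap with position 3
  Pass 5: find min in positions 4 to 559, swap with position 4
  ... (554 more passes)
Total passes (and swaps) = n - 1 = 560 - 1 = 559


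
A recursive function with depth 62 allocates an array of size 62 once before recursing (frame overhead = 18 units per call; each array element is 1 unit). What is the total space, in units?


Array allocation: 62 units (allocated once)
Stack frames: 62 deep * 18 per frame = 1116 units
Total = 62 + 1116 = 1178


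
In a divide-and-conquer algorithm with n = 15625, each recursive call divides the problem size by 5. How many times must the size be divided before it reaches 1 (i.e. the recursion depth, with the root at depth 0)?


Number of divisions = log_5(15625)
Sizes: 15625 -> 3125 -> 625 -> 125 -> 25 -> 5 -> 1 (6 divisions)
Recursion depth = 6


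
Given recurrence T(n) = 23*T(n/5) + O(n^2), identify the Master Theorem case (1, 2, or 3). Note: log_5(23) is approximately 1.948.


Master Theorem parameters: a=23, b=5, c=2
log_b(a) = 1.948
Compare b^c with a: 5^2 = 25 > 23, so c > log_b(a).
Comparing c=2 vs log_b(a)=1.948:
2 > 1.948 => Case 3
Result: T(n) = O(n^2)
Master Theorem case = 3


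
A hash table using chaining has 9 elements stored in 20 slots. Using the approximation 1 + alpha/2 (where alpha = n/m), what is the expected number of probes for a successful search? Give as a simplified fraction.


Load factor alpha = n/m = 9/20
Expected probes = 1 + alpha/2 = 1 + 9/(2*20)
= 1 + 9/40
= 40/40 + 9/40
= 49/40


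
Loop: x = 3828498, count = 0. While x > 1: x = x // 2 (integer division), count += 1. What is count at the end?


The variable x halves each step:
x = 3828498 -> 1914249 -> 957124 -> 478562 -> 239281 -> 119640 -> 59820 -> 29910 -> 14955 -> 7477 -> 3738 -> 1869 -> 934 -> 467 -> 233 -> 116 -> 58 -> 29 -> 14 -> 7 -> 3 -> 1
Number of halvings = floor(log2(3828498)) = 21


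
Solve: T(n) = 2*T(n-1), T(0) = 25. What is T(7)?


Unrolling:
T(7) = 2*T(6) = 2^2*T(5) = ... = 2^7*T(0)
= 2^7 * 25
= 128 * 25 = 3200


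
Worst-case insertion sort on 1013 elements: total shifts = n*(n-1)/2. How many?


Sum of shifts = 1 + 2 + 3 + ... + 1012
= 1013 * 1012 / 2
= 1025156 / 2
= 512578


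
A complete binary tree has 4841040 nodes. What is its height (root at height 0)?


In a complete binary tree, level k holds nodes 2^k .. 2^(k+1)-1 (1-indexed).
Height = floor(log2(n)) = floor(log2(4841040)) = 22
Check: 2^22 = 4194304 <= 4841040 < 8388608 = 2^23


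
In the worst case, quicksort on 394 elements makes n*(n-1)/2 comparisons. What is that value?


Sum of comparisons per partition:
393 + 392 + ... + 1 + 0
= 394 * (394 - 1) / 2
= 394 * 393 / 2
= 77421


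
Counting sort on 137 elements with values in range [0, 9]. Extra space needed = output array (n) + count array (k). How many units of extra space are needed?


Output array size: 137 (to store sorted result)
Count array size: 10 (one slot per possible value, range 0 to 9)
Total extra space = 137 + 10 = 147


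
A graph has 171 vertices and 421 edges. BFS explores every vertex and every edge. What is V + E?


A full BFS traversal dequeues each vertex once and examines each edge once.
Vertex visits: 171
Edge visits: 421
V + E = 171 + 421 = 592


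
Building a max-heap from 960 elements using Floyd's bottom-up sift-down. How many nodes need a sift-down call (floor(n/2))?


In a heap of 960 elements (0-indexed array):
  Last element index: 959
  Parent of last element: floor((959 - 1) / 2) = 479
  Internal nodes: indices 0 to 479
  Count = floor(960/2) = 480


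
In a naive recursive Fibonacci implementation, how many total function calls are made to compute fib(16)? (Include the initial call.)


Let C(m) = total calls to evaluate fib(m). Then C(0)=C(1)=1, and
C(m) = 1 + C(m-1) + C(m-2) for m >= 2.
Build the table (each entry = 1 + previous two):
  C(0) = 1
  C(1) = 1
  C(2) = 1 + 1 + 1 = 3
  C(3) = 1 + 3 + 1 = 5
  C(4) = 1 + 5 + 3 = 9
  C(5) = 1 + 9 + 5 = 15
  C(6) = 1 + 15 + 9 = 25
  C(7) = 1 + 25 + 15 = 41
  C(8) = 1 + 41 + 25 = 67
  C(9) = 1 + 67 + 41 = 109
  C(10) = 1 + 109 + 67 = 177
  C(11) = 1 + 177 + 109 = 287
  C(12) = 1 + 287 + 177 = 465
  C(13) = 1 + 465 + 287 = 753
  C(14) = 1 + 753 + 465 = 1219
  C(15) = 1 + 1219 + 753 = 1973
  C(16) = 1 + 1973 + 1219 = 3193
Total calls for fib(16) = 3193


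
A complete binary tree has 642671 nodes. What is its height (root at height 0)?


In a complete binary tree, level k holds nodes 2^k .. 2^(k+1)-1 (1-indexed).
Height = floor(log2(n)) = floor(log2(642671)) = 19
Check: 2^19 = 524288 <= 642671 < 1048576 = 2^20


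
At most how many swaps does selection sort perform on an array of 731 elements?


Each of the 730 passes places one element in its final position.
Pass 1: swap minimum into position 0
Pass 2: swap minimum of remaining into position 1
...
Pass 730: last two elements, one swap
Maximum swaps = 731 - 1 = 730


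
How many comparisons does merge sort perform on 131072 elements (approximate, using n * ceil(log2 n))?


Recursion depth: ceil(log2(131072)) = 17
Each recursion level merges n = 131072 elements
Total = 131072 * 17 = 2228224


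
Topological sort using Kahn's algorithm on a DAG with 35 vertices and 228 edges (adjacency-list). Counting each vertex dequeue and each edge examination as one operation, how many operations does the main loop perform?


Kahn's algorithm:
  1. Compute in-degrees: O(V + E)
  2. Process queue: each vertex dequeued once (O(V))
     each edge examined once (O(E))
Total = V + E = 35 + 228 = 263


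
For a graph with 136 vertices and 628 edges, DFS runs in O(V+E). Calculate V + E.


A full DFS traversal visits each vertex once and examines each edge once.
V = 136
E = 628
Sum = 136 + 628 = 764


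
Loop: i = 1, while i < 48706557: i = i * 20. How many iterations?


i multiplies by 20 each step:
i = 1 -> 20 -> 400 -> 8000 -> 160000 -> 3200000 -> 64000000 (stop)
Iterations = ceil(log_20(48706557)) = 6


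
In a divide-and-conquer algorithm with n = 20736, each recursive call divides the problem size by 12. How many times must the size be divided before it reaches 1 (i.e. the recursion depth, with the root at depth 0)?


Number of divisions = log_12(20736)
Sizes: 20736 -> 1728 -> 144 -> 12 -> 1 (4 divisions)
Recursion depth = 4


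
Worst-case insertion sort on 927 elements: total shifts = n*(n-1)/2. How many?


Sum of shifts = 1 + 2 + 3 + ... + 926
= 927 * 926 / 2
= 858402 / 2
= 429201


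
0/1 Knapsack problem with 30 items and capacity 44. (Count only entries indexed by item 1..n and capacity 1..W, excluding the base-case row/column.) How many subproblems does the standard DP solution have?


The DP table is indexed by (item, capacity).
Rows: 30 items
Columns: 44 capacity values (1 to W)
Total subproblems = 30 * 44 = 1320


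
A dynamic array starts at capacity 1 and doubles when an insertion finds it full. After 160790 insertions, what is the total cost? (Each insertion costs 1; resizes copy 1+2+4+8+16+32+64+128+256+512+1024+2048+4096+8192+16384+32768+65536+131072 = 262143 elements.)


Insertion cost: 160790 (one per element)
Resizes occur just before inserting elements 2, 3, 5, 9, ...
Elements copied at each resize: 1 + 2 + 4 + 8 + 16 + 32 + 64 + 128 + 256 + 512 + 1024 + 2048 + 4096 + 8192 + 16384 + 32768 + 65536 + 131072
Sum of copies = 262143 (geometric series: 2^k - 1)
Total = 160790 + 262143 = 422933


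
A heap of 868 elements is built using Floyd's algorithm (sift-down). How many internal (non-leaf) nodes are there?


Leaf nodes occupy roughly half the array.
Sift-down is called for each internal node, starting from the last one.
Internal nodes = floor(n/2) = floor(868/2) = 434


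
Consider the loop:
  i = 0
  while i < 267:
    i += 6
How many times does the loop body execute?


Starting at i = 0, each iteration adds 6.
Iterations until i >= 267:
  Iteration 1: i = 0 -> i = 6
  Iteration 2: i = 6 -> i = 12
  Iteration 3: i = 12 -> i = 18
  Iteration 4: i = 18 -> i = 24
  Iteration 5: i = 24 -> i = 30
  Iteration 6: i = 30 -> i = 36
  Iteration 7: i = 36 -> i = 42
  Iteration 8: i = 42 -> i = 48
  ... continuing ...
Total iterations = ceil(267/6) = 45


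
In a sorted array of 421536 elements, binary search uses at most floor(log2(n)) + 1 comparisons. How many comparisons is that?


Halving sequence: 421536 -> 210768 -> 105384 -> 52692 -> 26346 -> 13173 -> 6586 -> 3293 -> 1646 -> 823 -> 411 -> 205 -> 102 -> 51 -> 25 -> 12 -> 6 -> 3 -> 1
Number of halvings = 18
Max comparisons = 18 + 1 = 19


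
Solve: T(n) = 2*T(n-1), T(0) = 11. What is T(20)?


Unrolling:
T(20) = 2*T(19) = 2^2*T(18) = ... = 2^20*T(0)
= 2^20 * 11
= 1048576 * 11 = 11534336


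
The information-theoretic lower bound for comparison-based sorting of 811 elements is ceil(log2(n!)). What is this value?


A binary decision tree of height h has at most 2^h leaves and needs at least n! of them, so h >= ceil(log2(n!)).
811! is far too large to multiply out, so use Stirling's series:
  ln(n!) ~ n ln n - n + (1/2) ln(2 pi n) + 1/(12n)  (error below 1/(360 n^3), negligible here)
  ln(811) = 6.6982681
  n ln n = 811 * 6.6982681 = 5432.2954
  (1/2) ln(2 pi * 811) = (1/2) ln(5095.6633) = 4.2681
  1/(12*811) = 0.0001
  ln(811!) ~ 5432.2954 - 811 + 4.2681 + 0.0001 = 4625.5636
Convert to base 2: log2(811!) = 4625.5636 / ln 2 = 4625.5636 / 0.69314718 = 6673.2777
ceil(6673.2777) = 6674


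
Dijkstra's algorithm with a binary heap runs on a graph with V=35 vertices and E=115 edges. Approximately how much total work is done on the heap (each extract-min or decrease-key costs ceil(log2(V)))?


Dijkstra with a binary heap: each vertex is extracted once, each edge may relax once.
Each heap operation costs O(log V).
V + E = 35 + 115 = 150
ceil(log2(35)) = 6 (since 2^5 = 32 < 35 <= 64 = 2^6)
Total heap work = (V+E) * ceil(log2(V)) = 150 * 6 = 900


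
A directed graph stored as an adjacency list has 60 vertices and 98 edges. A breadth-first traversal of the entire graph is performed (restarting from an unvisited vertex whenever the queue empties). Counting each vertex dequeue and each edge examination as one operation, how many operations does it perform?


A full BFS traversal dequeues each vertex once and examines each edge once.
Vertex visits: 60
Edge visits: 98
V + E = 60 + 98 = 158


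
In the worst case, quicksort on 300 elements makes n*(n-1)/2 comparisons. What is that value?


Sum of comparisons per partition:
299 + 298 + ... + 1 + 0
= 300 * (300 - 1) / 2
= 300 * 299 / 2
= 44850


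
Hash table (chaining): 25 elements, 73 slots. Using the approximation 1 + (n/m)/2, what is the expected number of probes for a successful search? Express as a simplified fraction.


Computing expected probes:
alpha = 25/73
= 1 + alpha/2
= 1 + 25/(2*73)
= (2*73 + 25) / (2*73)
= 171/146


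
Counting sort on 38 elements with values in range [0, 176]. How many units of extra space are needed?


Output array size: 38 (to store sorted result)
Count array size: 177 (one slot per possible value, range 0 to 176)
Total extra space = 38 + 177 = 215


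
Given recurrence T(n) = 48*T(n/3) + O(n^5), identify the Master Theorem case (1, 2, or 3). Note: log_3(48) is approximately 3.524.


Master Theorem parameters: a=48, b=3, c=5
log_b(a) = 3.524
Compare b^c with a: 3^5 = 243 > 48, so c > log_b(a).
Comparing c=5 vs log_b(a)=3.524:
5 > 3.524 => Case 3
Result: T(n) = O(n^5)
Master Theorem case = 3


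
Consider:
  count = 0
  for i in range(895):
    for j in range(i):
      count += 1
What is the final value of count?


For each i, the inner loop runs i times:
  i=0: inner runs 0 times
  i=1: inner runs 1 time
  i=2: inner runs 2 times
  i=3: inner runs 3 times
  i=4: inner runs 4 times
  i=5: inner runs 5 times
  i=6: inner runs 6 times
  i=7: inner runs 7 times
  ...
Total = 0 + 1 + 2 + ... + 894 = 895*(895-1)/2 = 400065


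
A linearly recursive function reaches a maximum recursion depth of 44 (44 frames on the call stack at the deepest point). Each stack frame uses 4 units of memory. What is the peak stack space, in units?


Maximum recursion depth = 44 frames
Memory per frame = 4 units
Total stack space = depth * frame_size
= 44 * 4 = 176


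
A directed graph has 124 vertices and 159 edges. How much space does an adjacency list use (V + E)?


Adjacency list: one list head per vertex + one entry per edge
Vertex heads: 124
Edge entries: 159
Total = 124 + 159 = 283


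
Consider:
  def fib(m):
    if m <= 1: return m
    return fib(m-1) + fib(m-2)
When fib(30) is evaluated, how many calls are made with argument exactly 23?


Let N(m) = number of times fib(m) is called while evaluating fib(30).
N(30) = 1 (the initial call).
N(29) = 1 (only fib(30) calls it).
For 1 <= m <= 28: fib(m) is called by fib(m+1) and fib(m+2), so
  N(m) = N(m+1) + N(m+2).
fib(0) is called only by fib(2), so N(0) = N(2).
Walk down from m=30:
  N(30)=1, N(29)=1, N(28)=2, N(27)=3, N(26)=5, N(25)=8, N(24)=13, N(23)=21
N(23) = 21


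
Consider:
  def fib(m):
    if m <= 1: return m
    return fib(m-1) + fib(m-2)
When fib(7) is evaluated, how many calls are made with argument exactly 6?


Let N(m) = number of times fib(m) is called while evaluating fib(7).
N(7) = 1 (the initial call).
N(6) = 1 (only fib(7) calls it).
For 1 <= m <= 5: fib(m) is called by fib(m+1) and fib(m+2), so
  N(m) = N(m+1) + N(m+2).
fib(0) is called only by fib(2), so N(0) = N(2).
Walk down from m=7:
  N(7)=1, N(6)=1
N(6) = 1


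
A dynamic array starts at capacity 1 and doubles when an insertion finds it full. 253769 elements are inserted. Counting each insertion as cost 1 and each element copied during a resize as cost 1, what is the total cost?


n = 253769
Insertion costs: 253769
Resizes copy 1, 2, 4, ... up to the largest power of 2 that is <= n-1 = 253768, i.e. 131072.
Copy costs = 1 + 2 + 4 + 8 + 16 + 32 + 64 + 128 + 256 + 512 + 1024 + 2048 + 4096 + 8192 + 16384 + 32768 + 65536 + 131072 = 262143
Total = 253769 + 262143 = 515912


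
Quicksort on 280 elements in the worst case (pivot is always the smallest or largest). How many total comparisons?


In the worst case, each partition step picks the worst pivot:
  Partition 1: 279 comparisons (n-1 elements to compare)
  Partition 2: 278 comparisons
  Partition 3: 277 comparisons
  Partition 4: 276 comparisons
  Partition 5: 275 comparisons
  ...
  Last partition: 0 comparisons
Total = (n-1) + (n-2) + ... + 1 + 0 = n*(n-1)/2
= 280*279/2 = 39060


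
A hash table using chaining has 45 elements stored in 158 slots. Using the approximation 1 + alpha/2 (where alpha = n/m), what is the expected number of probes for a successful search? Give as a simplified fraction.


Load factor alpha = n/m = 45/158
Expected probes = 1 + alpha/2 = 1 + 45/(2*158)
= 1 + 45/316
= 316/316 + 45/316
= 361/316


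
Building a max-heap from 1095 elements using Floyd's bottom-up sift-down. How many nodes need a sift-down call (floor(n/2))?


In a heap of 1095 elements (0-indexed array):
  Last element index: 1094
  Parent of last element: floor((1094 - 1) / 2) = 546
  Internal nodes: indices 0 to 546
  Count = floor(1095/2) = 547


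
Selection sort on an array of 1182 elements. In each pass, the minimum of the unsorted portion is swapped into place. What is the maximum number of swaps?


Selection sort performs one swap per pass:
  Pass 1: find min in positions 0 to 1181, swap with position 0
  Pass 2: find min in positions 1 to 1181, swap with position 1
  Pass 3: find min in positions 2 to 1181, swap with position 2
  Pass 4: find min in positions 3 to 1181, swap with position 3
  Pass 5: find min in positions 4 to 1181, swap with position 4
  ... (1176 more passes)
Total passes (and swaps) = n - 1 = 1182 - 1 = 1181


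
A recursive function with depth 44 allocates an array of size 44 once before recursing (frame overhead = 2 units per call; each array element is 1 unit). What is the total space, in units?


Array allocation: 44 units (allocated once)
Stack frames: 44 deep * 2 per frame = 88 units
Total = 44 + 88 = 132


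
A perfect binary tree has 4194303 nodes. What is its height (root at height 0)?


For a perfect binary tree of height h: n = 2^(h+1) - 1, so h = log2(n+1) - 1.
  n + 1 = 4194304 = 2^22
  log2(4194304) = 22
  height = 22 - 1 = 21


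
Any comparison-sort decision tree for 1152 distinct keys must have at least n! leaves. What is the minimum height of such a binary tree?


A binary decision tree of height h has at most 2^h leaves and needs at least n! of them, so h >= ceil(log2(n!)).
1152! is far too large to multiply out, so use Stirling's series:
  ln(n!) ~ n ln n - n + (1/2) ln(2 pi n) + 1/(12n)  (error below 1/(360 n^3), negligible here)
  ln(1152) = 7.0492548
  n ln n = 1152 * 7.0492548 = 8120.7415
  (1/2) ln(2 pi * 1152) = (1/2) ln(7238.2295) = 4.4436
  1/(12*1152) = 0.0001
  ln(1152!) ~ 8120.7415 - 1152 + 4.4436 + 0.0001 = 6973.1852
Convert to base 2: log2(1152!) = 6973.1852 / ln 2 = 6973.1852 / 0.69314718 = 10060.1797
ceil(10060.1797) = 10061


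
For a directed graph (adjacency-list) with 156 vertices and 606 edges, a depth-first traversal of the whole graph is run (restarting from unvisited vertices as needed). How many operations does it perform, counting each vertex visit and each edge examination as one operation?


A full DFS traversal visits each vertex once and examines each edge once.
V = 156
E = 606
Sum = 156 + 606 = 762


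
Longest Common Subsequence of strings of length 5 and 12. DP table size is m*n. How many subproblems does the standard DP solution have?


DP table indexed by positions in both strings.
First string: 5 positions
Second string: 12 positions
Total = 5 * 12 = 60


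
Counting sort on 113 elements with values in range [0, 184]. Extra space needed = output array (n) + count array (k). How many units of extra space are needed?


Output array size: 113 (to store sorted result)
Count array size: 185 (one slot per possible value, range 0 to 184)
Total extra space = 113 + 185 = 298


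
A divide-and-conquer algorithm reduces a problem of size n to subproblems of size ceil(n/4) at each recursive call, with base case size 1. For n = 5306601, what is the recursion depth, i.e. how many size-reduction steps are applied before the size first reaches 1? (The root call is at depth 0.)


Each step divides the size by 4 (rounding up); after k steps the size is ceil(n/4^k), which equals 1 exactly when 4^k >= n.
So the depth is the smallest k with 4^k >= 5306601, i.e. ceil(log_4(5306601)).
4^11 = 4194304 < 5306601 <= 16777216 = 4^12
Recursion depth = 12


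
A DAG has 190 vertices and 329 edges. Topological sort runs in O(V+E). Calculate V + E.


V = 190 (vertex processing)
E = 329 (edge processing)
V + E = 190 + 329 = 519


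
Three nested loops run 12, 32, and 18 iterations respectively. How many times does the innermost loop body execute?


Loop 1 (outermost): 12 iterations
Loop 2 (middle): 32 iterations per outer
Loop 3 (innermost): 18 iterations per middle
Total = 12 * 32 * 18 = 6912


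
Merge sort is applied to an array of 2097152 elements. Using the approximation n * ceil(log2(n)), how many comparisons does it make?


Merge sort divides the array into halves recursively.
Number of levels = ceil(log2(2097152)) = 21
At each level, approximately n = 2097152 comparisons are needed for merging.
Total comparisons ~ n * ceil(log2(n)) = 2097152 * 21 = 44040192


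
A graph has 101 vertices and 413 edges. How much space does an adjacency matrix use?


Adjacency matrix: V x V grid of entries
Space = V^2 = 101^2 = 101 * 101 = 10201


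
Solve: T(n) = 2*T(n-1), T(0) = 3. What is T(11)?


Unrolling:
T(11) = 2*T(10) = 2^2*T(9) = ... = 2^11*T(0)
= 2^11 * 3
= 2048 * 3 = 6144


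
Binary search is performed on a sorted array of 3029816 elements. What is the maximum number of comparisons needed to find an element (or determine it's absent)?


Binary search halves the search space each comparison:
  Step 1: search space = 3029816 -> 1514908
  Step 2: search space = 1514908 -> 757454
  Step 3: search space = 757454 -> 378727
  Step 4: search space = 378727 -> 189363
  Step 5: search space = 189363 -> 94681
  Step 6: search space = 94681 -> 47340
  Step 7: search space = 47340 -> 23670
  Step 8: search space = 23670 -> 11835
  Step 9: search space = 11835 -> 5917
  Step 10: search space = 5917 -> 2958
  Step 11: search space = 2958 -> 1479
  Step 12: search space = 1479 -> 739
  Step 13: search space = 739 -> 369
  Step 14: search space = 369 -> 184
  Step 15: search space = 184 -> 92
  Step 16: search space = 92 -> 46
  Step 17: search space = 46 -> 23
  Step 18: search space = 23 -> 11
  Step 19: search space = 11 -> 5
  Step 20: search space = 5 -> 2
  Step 21: search space = 2 -> 1
  Step 22: search space = 1 (final check)
Maximum comparisons = floor(log2(3029816)) + 1 = 21 + 1 = 22


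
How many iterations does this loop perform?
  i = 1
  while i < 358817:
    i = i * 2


The loop variable doubles each iteration:
i = 1 -> 2 -> 4 -> 8 -> 16 -> 32 -> 64 -> 128 -> 256 -> 512 -> 1024 -> 2048 -> 4096 -> 8192 -> 16384 -> 32768 -> 65536 -> 131072 -> 262144 -> 524288 (stop, 524288 >= 358817)
Number of doublings = ceil(log2(358817)) = 19


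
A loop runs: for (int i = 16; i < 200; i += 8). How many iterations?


Loop starts at i = 16, increments by 8, stops when i >= 200.
Number of iterations = ceil((200 - 16) / 8)
= ceil(184 / 8)
= 23


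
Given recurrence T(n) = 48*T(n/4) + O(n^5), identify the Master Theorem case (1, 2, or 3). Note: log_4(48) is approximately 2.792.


Master Theorem parameters: a=48, b=4, c=5
log_b(a) = 2.792
Compare b^c with a: 4^5 = 1024 > 48, so c > log_b(a).
Comparing c=5 vs log_b(a)=2.792:
5 > 2.792 => Case 3
Result: T(n) = O(n^5)
Master Theorem case = 3


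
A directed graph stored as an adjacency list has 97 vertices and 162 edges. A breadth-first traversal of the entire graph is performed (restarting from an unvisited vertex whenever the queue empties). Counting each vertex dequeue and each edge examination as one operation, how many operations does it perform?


A full BFS traversal dequeues each vertex once and examines each edge once.
Vertex visits: 97
Edge visits: 162
V + E = 97 + 162 = 259


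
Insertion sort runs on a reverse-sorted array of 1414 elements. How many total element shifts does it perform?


Sum of shifts = 1 + 2 + 3 + ... + 1413
= 1414 * 1413 / 2
= 1997982 / 2
= 998991


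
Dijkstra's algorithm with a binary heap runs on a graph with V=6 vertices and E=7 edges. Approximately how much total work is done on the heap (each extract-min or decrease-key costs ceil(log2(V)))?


Dijkstra with a binary heap: each vertex is extracted once, each edge may relax once.
Each heap operation costs O(log V).
V + E = 6 + 7 = 13
ceil(log2(6)) = 3 (since 2^2 = 4 < 6 <= 8 = 2^3)
Total heap work = (V+E) * ceil(log2(V)) = 13 * 3 = 39


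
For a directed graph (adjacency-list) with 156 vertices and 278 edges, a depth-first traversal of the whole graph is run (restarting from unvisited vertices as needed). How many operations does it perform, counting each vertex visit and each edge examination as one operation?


A full DFS traversal visits each vertex once and examines each edge once.
V = 156
E = 278
Sum = 156 + 278 = 434


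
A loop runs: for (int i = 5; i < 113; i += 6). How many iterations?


Loop starts at i = 5, increments by 6, stops when i >= 113.
Number of iterations = ceil((113 - 5) / 6)
= ceil(108 / 6)
= 18


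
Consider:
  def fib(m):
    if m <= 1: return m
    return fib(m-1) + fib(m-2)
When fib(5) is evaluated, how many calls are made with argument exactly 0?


Let N(m) = number of times fib(m) is called while evaluating fib(5).
N(5) = 1 (the initial call).
N(4) = 1 (only fib(5) calls it).
For 1 <= m <= 3: fib(m) is called by fib(m+1) and fib(m+2), so
  N(m) = N(m+1) + N(m+2).
fib(0) is called only by fib(2), so N(0) = N(2).
Walk down from m=5:
  N(5)=1, N(4)=1, N(3)=2, N(2)=3, N(1)=5, N(0)=N(2)=3
N(0) = 3


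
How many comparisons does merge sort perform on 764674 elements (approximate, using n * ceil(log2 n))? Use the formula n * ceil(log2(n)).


Recursion depth: ceil(log2(764674)) = 20
Each recursion level merges n = 764674 elements
Total = 764674 * 20 = 15293480


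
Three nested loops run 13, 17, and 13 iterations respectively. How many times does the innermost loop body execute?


Loop 1 (outermost): 13 iterations
Loop 2 (middle): 17 iterations per outer
Loop 3 (innermost): 13 iterations per middle
Total = 13 * 17 * 13 = 2873


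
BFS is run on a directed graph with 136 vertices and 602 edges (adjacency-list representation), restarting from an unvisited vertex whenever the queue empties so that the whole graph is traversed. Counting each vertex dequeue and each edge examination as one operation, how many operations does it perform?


A full BFS traversal dequeues each vertex exactly once and examines each directed edge exactly once.
V = 136 (vertex processing cost)
E = 602 (edge examination cost)
Total operations proportional to V + E = 136 + 602 = 738


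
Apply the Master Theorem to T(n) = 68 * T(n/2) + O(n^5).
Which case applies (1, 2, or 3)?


The Master Theorem: T(n) = a*T(n/b) + O(n^c)
  a = 68, b = 2, c = 5
log_b(a) = log_2(68) ~ 6.087
Compare b^c with a: 2^5 = 32 < 68, so c < log_b(a).
Since c < log_b(a), Case 1 applies.
T(n) = O(n^(log_2 68)) ~ O(n^6.087)
Master Theorem case = 1
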